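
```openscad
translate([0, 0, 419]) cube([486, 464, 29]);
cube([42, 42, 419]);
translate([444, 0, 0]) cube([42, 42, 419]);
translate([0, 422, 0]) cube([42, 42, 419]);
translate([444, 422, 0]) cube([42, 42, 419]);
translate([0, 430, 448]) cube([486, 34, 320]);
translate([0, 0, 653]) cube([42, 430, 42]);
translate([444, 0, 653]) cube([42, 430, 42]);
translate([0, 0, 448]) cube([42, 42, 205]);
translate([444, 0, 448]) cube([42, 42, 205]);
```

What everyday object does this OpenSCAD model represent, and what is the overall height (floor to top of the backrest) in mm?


A chair. The overall height is 768 mm.

A slab on four corner posts with a tall panel at the back — a chair. The seat slab sits at z = 419 with thickness 29, and the 320 mm backrest starts at the seat top, so the overall height is 419 + 29 + 320 = 768 mm.


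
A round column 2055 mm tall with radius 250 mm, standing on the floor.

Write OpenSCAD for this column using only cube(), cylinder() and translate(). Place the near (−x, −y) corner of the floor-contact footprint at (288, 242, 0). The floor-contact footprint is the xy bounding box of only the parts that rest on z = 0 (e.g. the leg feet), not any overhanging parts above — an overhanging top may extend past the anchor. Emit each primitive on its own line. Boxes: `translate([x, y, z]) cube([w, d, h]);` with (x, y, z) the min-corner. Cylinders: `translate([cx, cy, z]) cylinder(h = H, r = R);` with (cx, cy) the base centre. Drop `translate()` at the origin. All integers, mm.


translate([538, 492, 0]) cylinder(h = 2055, r = 250);


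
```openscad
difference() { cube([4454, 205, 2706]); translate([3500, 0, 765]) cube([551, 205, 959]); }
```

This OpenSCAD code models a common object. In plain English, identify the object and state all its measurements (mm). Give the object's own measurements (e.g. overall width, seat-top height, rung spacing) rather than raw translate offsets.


A wall 4454 mm long (x), 205 mm thick (y), 2706 mm tall, with a rectangular window opening cut through it. The opening is 551 mm wide and 959 mm tall; its sill is at z = 765 mm and its near (−x) edge is 3500 mm from the wall's −x end. The opening passes through the full wall thickness.


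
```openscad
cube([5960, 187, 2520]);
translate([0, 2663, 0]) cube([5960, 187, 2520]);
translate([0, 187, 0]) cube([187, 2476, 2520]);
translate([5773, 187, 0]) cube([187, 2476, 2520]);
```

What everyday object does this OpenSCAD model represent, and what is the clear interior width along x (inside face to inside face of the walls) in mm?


A house (or room) frame. The interior width is 5586 mm.

Four 2520 mm walls enclosing a rectangle with no floor or roof — a room or house frame. Outside width is 5960 mm and wall thickness is 187 mm, so the interior width is 5960 − 2 × 187 = 5586 mm.


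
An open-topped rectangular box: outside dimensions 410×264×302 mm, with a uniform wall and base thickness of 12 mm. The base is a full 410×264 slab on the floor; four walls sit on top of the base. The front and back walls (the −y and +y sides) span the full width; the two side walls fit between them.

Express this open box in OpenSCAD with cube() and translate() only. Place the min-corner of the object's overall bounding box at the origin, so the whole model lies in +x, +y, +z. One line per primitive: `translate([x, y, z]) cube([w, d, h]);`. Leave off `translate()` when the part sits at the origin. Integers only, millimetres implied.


cube([410, 264, 12]);
translate([0, 0, 12]) cube([410, 12, 290]);
translate([0, 252, 12]) cube([410, 12, 290]);
translate([0, 12, 12]) cube([12, 240, 290]);
translate([398, 12, 12]) cube([12, 240, 290]);


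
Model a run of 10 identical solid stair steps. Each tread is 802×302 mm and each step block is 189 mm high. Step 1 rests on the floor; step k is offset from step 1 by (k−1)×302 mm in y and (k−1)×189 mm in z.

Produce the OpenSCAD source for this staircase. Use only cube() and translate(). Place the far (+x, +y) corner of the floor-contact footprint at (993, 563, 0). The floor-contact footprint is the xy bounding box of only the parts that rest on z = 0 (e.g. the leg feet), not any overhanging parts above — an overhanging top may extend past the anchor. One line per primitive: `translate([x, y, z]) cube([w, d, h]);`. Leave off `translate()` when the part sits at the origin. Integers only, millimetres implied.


translate([191, 261, 0]) cube([802, 302, 189]);
translate([191, 563, 189]) cube([802, 302, 189]);
translate([191, 865, 378]) cube([802, 302, 189]);
translate([191, 1167, 567]) cube([802, 302, 189]);
translate([191, 1469, 756]) cube([802, 302, 189]);
translate([191, 1771, 945]) cube([802, 302, 189]);
translate([191, 2073, 1134]) cube([802, 302, 189]);
translate([191, 2375, 1323]) cube([802, 302, 189]);
translate([191, 2677, 1512]) cube([802, 302, 189]);
translate([191, 2979, 1701]) cube([802, 302, 189]);


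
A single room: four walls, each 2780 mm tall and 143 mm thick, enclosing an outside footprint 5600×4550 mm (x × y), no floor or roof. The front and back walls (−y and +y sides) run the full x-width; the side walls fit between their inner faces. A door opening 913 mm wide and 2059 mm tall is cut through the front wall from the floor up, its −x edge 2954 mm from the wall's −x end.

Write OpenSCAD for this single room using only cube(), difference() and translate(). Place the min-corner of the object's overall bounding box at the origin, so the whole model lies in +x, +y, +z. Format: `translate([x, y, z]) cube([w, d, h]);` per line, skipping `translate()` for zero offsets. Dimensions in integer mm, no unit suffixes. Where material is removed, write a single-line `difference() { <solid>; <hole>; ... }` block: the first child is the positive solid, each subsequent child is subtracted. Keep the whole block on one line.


difference() { cube([5600, 143, 2780]); translate([2954, 0, 0]) cube([913, 143, 2059]); }
translate([0, 4407, 0]) cube([5600, 143, 2780]);
translate([0, 143, 0]) cube([143, 4264, 2780]);
translate([5457, 143, 0]) cube([143, 4264, 2780]);


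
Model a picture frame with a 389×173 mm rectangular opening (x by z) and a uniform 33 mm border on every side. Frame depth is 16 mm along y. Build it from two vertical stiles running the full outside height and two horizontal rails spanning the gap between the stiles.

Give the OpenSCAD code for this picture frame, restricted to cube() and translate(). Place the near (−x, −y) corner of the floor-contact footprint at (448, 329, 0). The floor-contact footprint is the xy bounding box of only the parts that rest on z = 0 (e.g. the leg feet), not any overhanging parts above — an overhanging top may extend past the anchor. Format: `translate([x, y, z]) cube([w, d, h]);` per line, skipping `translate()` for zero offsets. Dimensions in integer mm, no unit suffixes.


translate([448, 329, 0]) cube([33, 16, 239]);
translate([870, 329, 0]) cube([33, 16, 239]);
translate([481, 329, 0]) cube([389, 16, 33]);
translate([481, 329, 206]) cube([389, 16, 33]);


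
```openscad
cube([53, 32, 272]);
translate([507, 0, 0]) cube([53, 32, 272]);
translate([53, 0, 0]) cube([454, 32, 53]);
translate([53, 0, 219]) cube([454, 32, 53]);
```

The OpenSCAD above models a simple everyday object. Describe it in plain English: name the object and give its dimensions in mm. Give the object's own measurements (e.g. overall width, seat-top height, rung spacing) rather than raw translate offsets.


A rectangular picture frame lying in the x–z plane (depth along y). The opening is 454 mm wide (x) by 166 mm tall (z), surrounded by a border 53 mm wide on all four sides. The frame is 32 mm deep and is made of two full-height vertical stiles with two horizontal rails fitted between them.


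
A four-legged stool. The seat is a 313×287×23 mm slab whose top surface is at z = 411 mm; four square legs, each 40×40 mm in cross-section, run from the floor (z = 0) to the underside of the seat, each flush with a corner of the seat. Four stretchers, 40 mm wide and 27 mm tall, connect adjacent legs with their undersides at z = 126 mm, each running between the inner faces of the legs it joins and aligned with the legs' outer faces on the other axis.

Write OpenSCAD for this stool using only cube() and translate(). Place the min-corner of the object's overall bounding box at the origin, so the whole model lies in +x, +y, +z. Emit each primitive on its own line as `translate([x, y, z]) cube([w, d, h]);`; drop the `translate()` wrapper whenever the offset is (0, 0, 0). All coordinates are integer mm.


// leg_h = 411 - 23 = 388
// stretcher span = 313 - 2*40 = 233
translate([0, 0, 388]) cube([313, 287, 23]);
cube([40, 40, 388]);
translate([273, 0, 0]) cube([40, 40, 388]);
translate([0, 247, 0]) cube([40, 40, 388]);
translate([273, 247, 0]) cube([40, 40, 388]);
translate([40, 0, 126]) cube([233, 40, 27]);
translate([40, 247, 126]) cube([233, 40, 27]);
translate([0, 40, 126]) cube([40, 207, 27]);
translate([273, 40, 126]) cube([40, 207, 27]);


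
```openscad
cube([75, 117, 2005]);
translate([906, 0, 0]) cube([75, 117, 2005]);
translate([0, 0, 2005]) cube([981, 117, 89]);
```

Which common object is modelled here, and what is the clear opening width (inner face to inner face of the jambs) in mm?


A door frame. The clear opening width is 831 mm.

Two 2005 mm tall posts with a header on top — a door frame. The left jamb is 75 mm wide at x = 0; the right jamb starts at x = 906. The clear opening is 906 − 75 = 831 mm.


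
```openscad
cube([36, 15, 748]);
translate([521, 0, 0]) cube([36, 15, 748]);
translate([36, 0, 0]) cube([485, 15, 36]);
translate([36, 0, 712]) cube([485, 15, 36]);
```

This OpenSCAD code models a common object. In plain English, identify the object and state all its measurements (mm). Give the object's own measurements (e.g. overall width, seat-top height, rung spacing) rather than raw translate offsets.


A rectangular picture frame lying in the x–z plane (depth along y). The opening is 485 mm wide (x) by 676 mm tall (z), surrounded by a border 36 mm wide on all four sides. The frame is 15 mm deep and is made of two full-height vertical stiles with two horizontal rails fitted between them.


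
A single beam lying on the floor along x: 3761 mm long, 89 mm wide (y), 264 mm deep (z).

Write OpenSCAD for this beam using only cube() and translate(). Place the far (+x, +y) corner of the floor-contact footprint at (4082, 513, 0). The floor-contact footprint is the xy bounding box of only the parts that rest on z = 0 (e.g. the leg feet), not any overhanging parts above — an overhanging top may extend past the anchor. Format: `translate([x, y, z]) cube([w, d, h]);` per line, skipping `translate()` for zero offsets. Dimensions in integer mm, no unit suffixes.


translate([321, 424, 0]) cube([3761, 89, 264]);


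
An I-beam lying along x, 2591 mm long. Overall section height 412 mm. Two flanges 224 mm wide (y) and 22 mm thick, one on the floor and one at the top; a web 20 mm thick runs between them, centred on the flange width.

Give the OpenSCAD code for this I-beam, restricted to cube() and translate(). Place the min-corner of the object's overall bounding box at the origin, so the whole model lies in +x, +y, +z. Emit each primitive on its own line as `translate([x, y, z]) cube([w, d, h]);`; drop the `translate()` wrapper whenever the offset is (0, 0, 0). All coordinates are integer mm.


cube([2591, 224, 22]);
translate([0, 102, 22]) cube([2591, 20, 368]);
translate([0, 0, 390]) cube([2591, 224, 22]);


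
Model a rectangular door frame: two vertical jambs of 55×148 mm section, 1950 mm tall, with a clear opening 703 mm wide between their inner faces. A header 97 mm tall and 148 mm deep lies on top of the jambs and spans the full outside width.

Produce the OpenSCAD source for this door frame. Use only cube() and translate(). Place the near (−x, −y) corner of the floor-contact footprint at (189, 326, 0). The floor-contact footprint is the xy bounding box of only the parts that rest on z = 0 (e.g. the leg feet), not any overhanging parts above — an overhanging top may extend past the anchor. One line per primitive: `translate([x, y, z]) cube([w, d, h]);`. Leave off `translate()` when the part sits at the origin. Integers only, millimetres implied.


translate([189, 326, 0]) cube([55, 148, 1950]);
translate([947, 326, 0]) cube([55, 148, 1950]);
translate([189, 326, 1950]) cube([813, 148, 97]);


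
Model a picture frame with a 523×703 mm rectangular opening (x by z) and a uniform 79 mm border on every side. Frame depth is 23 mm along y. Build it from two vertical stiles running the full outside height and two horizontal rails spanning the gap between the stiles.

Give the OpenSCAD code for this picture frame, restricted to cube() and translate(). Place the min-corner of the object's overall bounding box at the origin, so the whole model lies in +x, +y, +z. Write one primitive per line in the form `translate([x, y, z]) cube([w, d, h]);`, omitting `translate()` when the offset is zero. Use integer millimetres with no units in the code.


cube([79, 23, 861]);
translate([602, 0, 0]) cube([79, 23, 861]);
translate([79, 0, 0]) cube([523, 23, 79]);
translate([79, 0, 782]) cube([523, 23, 79]);


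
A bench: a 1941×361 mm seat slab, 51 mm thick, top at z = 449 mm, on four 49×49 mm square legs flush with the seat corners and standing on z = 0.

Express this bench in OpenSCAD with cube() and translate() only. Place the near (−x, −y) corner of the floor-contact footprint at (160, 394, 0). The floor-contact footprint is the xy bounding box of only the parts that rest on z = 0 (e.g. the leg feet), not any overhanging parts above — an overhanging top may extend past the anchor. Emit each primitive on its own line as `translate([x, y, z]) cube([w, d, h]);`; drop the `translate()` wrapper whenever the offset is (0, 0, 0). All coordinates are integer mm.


// leg_h = 449 − 51 = 398
translate([160, 394, 398]) cube([1941, 361, 51]);
translate([160, 394, 0]) cube([49, 49, 398]);
translate([160, 706, 0]) cube([49, 49, 398]);
translate([2052, 394, 0]) cube([49, 49, 398]);
translate([2052, 706, 0]) cube([49, 49, 398]);


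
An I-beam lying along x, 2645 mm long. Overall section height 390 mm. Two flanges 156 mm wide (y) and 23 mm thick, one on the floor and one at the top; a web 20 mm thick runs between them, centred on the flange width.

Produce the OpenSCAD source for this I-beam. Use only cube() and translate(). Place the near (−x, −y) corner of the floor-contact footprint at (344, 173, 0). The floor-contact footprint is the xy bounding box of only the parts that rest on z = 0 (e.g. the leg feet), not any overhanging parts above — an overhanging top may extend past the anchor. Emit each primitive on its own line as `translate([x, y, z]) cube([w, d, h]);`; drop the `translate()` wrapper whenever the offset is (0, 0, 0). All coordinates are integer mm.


translate([344, 173, 0]) cube([2645, 156, 23]);
translate([344, 241, 23]) cube([2645, 20, 344]);
translate([344, 173, 367]) cube([2645, 156, 23]);


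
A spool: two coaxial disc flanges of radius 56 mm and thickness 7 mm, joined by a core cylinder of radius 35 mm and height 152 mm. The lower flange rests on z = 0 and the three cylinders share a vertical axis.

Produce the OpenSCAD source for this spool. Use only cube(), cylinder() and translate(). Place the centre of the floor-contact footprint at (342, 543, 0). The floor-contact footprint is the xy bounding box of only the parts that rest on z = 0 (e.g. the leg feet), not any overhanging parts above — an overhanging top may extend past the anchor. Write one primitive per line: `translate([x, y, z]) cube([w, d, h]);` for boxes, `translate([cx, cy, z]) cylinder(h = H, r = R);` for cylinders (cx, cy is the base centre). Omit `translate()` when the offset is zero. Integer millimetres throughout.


translate([342, 543, 0]) cylinder(h = 7, r = 56);
translate([342, 543, 7]) cylinder(h = 152, r = 35);
translate([342, 543, 159]) cylinder(h = 7, r = 56);


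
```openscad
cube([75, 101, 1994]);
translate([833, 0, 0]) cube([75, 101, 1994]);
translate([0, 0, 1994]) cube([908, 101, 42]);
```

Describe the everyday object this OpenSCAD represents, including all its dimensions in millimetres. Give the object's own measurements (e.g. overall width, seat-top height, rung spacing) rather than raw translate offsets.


A door frame. The clear opening is 758 mm wide and 1994 mm high. Two 75 mm wide jambs, 101 mm deep, stand either side of the opening from the floor to the top of the opening. A 42 mm thick head sits across the top of both jambs, spanning the full outside width of the frame.


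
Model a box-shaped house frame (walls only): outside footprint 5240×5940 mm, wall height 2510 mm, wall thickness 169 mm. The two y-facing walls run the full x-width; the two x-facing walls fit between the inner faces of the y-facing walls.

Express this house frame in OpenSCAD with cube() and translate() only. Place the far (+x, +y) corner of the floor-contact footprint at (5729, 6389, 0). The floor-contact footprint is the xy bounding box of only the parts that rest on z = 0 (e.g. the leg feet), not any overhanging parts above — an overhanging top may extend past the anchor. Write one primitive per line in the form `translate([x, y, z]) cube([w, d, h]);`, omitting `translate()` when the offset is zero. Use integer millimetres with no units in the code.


translate([489, 449, 0]) cube([5240, 169, 2510]);
translate([489, 6220, 0]) cube([5240, 169, 2510]);
translate([489, 618, 0]) cube([169, 5602, 2510]);
translate([5560, 618, 0]) cube([169, 5602, 2510]);


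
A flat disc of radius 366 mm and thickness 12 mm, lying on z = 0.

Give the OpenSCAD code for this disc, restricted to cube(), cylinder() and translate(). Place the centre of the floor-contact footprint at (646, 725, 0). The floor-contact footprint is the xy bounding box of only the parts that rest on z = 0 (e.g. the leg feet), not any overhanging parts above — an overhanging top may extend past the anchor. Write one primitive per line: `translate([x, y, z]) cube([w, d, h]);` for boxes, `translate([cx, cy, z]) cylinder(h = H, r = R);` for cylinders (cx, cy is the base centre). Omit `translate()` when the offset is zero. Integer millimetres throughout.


translate([646, 725, 0]) cylinder(h = 12, r = 366);


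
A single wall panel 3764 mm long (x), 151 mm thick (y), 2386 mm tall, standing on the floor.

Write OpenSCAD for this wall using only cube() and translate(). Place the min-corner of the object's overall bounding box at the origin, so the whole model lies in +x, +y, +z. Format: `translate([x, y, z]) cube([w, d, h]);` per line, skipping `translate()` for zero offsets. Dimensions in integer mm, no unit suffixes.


cube([3764, 151, 2386]);


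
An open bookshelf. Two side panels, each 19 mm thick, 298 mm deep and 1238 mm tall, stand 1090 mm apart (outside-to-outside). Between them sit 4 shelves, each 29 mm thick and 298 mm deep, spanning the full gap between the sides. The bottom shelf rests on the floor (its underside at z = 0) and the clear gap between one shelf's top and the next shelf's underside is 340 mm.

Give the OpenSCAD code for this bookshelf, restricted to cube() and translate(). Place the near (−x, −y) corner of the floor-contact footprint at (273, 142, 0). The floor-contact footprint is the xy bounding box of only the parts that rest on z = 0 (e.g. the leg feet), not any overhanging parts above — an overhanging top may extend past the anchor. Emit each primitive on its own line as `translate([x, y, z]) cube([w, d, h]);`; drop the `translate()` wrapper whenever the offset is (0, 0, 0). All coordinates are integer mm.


translate([273, 142, 0]) cube([19, 298, 1238]);
translate([1344, 142, 0]) cube([19, 298, 1238]);
translate([292, 142, 0]) cube([1052, 298, 29]);
translate([292, 142, 369]) cube([1052, 298, 29]);
translate([292, 142, 738]) cube([1052, 298, 29]);
translate([292, 142, 1107]) cube([1052, 298, 29]);


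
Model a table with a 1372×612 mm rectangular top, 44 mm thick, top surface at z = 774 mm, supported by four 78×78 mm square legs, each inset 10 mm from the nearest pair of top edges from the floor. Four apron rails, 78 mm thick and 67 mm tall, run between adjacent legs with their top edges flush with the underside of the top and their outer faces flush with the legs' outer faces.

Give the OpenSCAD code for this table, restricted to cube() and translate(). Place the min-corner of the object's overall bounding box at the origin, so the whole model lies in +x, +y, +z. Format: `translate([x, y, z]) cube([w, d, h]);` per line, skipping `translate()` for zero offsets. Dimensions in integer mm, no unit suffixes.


translate([0, 0, 730]) cube([1372, 612, 44]);
translate([10, 10, 0]) cube([78, 78, 730]);
translate([1284, 10, 0]) cube([78, 78, 730]);
translate([10, 524, 0]) cube([78, 78, 730]);
translate([1284, 524, 0]) cube([78, 78, 730]);
translate([88, 10, 663]) cube([1196, 78, 67]);
translate([88, 524, 663]) cube([1196, 78, 67]);
translate([10, 88, 663]) cube([78, 436, 67]);
translate([1284, 88, 663]) cube([78, 436, 67]);


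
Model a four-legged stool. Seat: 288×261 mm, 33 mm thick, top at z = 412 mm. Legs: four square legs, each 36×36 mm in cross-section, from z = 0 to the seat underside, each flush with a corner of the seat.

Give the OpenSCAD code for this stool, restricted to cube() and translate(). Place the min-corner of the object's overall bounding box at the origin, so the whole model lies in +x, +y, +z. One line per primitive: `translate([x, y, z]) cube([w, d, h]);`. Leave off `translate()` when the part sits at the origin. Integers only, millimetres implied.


translate([0, 0, 379]) cube([288, 261, 33]);
cube([36, 36, 379]);
translate([252, 0, 0]) cube([36, 36, 379]);
translate([0, 225, 0]) cube([36, 36, 379]);
translate([252, 225, 0]) cube([36, 36, 379]);


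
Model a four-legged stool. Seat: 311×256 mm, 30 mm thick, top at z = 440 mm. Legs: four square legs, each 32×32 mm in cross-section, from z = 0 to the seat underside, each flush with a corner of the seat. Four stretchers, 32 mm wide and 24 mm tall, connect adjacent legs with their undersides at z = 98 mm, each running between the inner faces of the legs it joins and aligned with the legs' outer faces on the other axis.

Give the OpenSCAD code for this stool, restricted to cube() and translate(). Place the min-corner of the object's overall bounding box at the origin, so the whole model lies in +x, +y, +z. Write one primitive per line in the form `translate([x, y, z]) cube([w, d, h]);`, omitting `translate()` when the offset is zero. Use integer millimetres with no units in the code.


translate([0, 0, 410]) cube([311, 256, 30]);
cube([32, 32, 410]);
translate([279, 0, 0]) cube([32, 32, 410]);
translate([0, 224, 0]) cube([32, 32, 410]);
translate([279, 224, 0]) cube([32, 32, 410]);
translate([32, 0, 98]) cube([247, 32, 24]);
translate([32, 224, 98]) cube([247, 32, 24]);
translate([0, 32, 98]) cube([32, 192, 24]);
translate([279, 32, 98]) cube([32, 192, 24]);


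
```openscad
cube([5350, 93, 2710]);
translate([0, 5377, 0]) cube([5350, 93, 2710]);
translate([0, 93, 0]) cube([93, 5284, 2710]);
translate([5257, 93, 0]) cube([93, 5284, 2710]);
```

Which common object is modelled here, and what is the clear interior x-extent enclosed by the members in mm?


A house (or room) frame. The interior width is 5164 mm.

Four 2710 mm walls enclosing a rectangle with no floor or roof — a room or house frame. Outside width is 5350 mm and wall thickness is 93 mm, so the interior width is 5350 − 2 × 93 = 5164 mm.


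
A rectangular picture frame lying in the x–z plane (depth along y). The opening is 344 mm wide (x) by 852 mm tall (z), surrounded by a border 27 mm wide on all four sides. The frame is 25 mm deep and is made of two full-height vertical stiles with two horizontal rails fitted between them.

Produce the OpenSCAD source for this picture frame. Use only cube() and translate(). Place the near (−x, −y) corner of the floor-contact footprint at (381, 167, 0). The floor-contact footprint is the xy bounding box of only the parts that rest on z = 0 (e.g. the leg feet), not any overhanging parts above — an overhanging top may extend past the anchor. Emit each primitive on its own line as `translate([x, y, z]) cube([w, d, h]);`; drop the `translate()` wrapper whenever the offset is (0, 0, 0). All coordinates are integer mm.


translate([381, 167, 0]) cube([27, 25, 906]);
translate([752, 167, 0]) cube([27, 25, 906]);
translate([408, 167, 0]) cube([344, 25, 27]);
translate([408, 167, 879]) cube([344, 25, 27]);


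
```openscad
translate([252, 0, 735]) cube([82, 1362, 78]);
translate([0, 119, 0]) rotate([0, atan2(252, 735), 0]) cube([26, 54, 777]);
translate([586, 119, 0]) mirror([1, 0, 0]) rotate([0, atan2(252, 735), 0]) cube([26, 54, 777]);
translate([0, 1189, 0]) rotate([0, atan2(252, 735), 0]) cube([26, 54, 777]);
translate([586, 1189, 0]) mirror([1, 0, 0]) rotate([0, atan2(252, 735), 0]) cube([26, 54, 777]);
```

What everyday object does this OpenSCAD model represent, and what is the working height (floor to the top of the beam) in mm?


A sawhorse. The overall height is 813 mm.

A beam across two mirrored pairs of raked legs — a sawhorse. The beam's underside is at z = 735 (matching the legs' vertical rise in atan2(252, 735)) and the beam is 78 mm tall, so its top is at 735 + 78 = 813 mm. The raked legs top out at the beam's underside, so that is the highest point.


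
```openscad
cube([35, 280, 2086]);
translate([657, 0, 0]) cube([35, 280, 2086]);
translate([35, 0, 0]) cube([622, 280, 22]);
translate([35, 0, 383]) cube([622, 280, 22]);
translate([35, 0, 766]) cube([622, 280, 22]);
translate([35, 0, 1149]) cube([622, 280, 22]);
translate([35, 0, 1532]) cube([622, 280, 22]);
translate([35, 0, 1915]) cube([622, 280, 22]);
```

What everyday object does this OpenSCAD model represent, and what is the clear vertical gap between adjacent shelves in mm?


A bookshelf. The clear shelf gap is 361 mm.

Two tall side panels with 6 horizontal boards between them — a bookshelf. The first two shelf undersides are at z = 0 and z = 383; with shelf thickness 22, the clear gap is 383 − 0 − 22 = 361 mm.


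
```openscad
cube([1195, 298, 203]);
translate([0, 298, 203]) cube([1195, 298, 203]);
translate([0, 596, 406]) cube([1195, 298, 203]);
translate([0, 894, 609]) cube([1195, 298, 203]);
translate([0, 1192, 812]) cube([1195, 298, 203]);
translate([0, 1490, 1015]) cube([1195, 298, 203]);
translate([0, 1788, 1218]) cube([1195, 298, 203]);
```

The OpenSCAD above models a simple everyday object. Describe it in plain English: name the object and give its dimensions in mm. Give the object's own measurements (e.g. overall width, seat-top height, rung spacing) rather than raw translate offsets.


A straight staircase of 7 solid steps. Each step is 1195 mm wide (x), 298 mm deep (y, the going) and 203 mm tall (the rise). The first step rests on the floor; each subsequent step sits one going further in +y and one rise higher in +z, directly behind and above the previous step with no overlap.


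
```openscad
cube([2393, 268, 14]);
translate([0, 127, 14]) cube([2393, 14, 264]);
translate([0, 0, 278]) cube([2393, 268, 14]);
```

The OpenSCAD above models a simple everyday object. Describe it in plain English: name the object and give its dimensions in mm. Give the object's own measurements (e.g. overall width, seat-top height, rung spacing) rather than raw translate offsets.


An I-beam lying along x, 2393 mm long. Overall section height 292 mm. Two flanges 268 mm wide (y) and 14 mm thick, one on the floor and one at the top; a web 14 mm thick runs between them, centred on the flange width.


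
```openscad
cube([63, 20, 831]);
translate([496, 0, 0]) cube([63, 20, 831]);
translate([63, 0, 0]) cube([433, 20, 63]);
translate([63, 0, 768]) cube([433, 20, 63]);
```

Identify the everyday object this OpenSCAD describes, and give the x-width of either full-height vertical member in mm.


A picture frame. The border width is 63 mm.

Four thin pieces enclosing a rectangular opening — a picture frame. The two full-height stiles are 831 mm tall; the top rail sits at z = 768 and is 63 mm tall, so the border above the opening is 831 − 768 = 63 mm, matching the stile x-width.


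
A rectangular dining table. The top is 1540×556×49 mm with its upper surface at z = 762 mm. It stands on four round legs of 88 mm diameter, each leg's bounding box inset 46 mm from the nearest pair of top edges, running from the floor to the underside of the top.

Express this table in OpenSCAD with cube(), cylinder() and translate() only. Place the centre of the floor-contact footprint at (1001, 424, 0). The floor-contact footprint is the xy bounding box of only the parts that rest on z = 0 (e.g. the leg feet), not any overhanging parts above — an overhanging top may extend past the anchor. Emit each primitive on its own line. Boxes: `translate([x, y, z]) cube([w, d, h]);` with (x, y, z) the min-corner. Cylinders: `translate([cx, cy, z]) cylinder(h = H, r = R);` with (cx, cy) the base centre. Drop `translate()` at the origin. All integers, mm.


translate([231, 146, 713]) cube([1540, 556, 49]);
translate([321, 236, 0]) cylinder(h = 713, r = 44);
translate([1681, 236, 0]) cylinder(h = 713, r = 44);
translate([321, 612, 0]) cylinder(h = 713, r = 44);
translate([1681, 612, 0]) cylinder(h = 713, r = 44);


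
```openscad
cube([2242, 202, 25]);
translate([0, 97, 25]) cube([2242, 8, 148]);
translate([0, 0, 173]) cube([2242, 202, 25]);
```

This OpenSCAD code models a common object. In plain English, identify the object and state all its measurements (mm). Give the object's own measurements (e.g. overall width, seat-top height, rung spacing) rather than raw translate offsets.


An I-beam lying along x, 2242 mm long. Overall section height 198 mm. Two flanges 202 mm wide (y) and 25 mm thick, one on the floor and one at the top; a web 8 mm thick runs between them, centred on the flange width.


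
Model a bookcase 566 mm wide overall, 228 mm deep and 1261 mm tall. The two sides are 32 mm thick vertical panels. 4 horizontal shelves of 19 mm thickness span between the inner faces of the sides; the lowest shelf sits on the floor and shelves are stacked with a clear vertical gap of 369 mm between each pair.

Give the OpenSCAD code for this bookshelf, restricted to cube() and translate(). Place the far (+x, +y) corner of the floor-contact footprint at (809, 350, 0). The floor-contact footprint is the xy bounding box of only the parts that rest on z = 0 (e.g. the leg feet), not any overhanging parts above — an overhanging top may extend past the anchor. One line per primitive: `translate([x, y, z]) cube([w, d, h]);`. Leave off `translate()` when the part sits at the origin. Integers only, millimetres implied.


translate([243, 122, 0]) cube([32, 228, 1261]);
translate([777, 122, 0]) cube([32, 228, 1261]);
translate([275, 122, 0]) cube([502, 228, 19]);
translate([275, 122, 388]) cube([502, 228, 19]);
translate([275, 122, 776]) cube([502, 228, 19]);
translate([275, 122, 1164]) cube([502, 228, 19]);


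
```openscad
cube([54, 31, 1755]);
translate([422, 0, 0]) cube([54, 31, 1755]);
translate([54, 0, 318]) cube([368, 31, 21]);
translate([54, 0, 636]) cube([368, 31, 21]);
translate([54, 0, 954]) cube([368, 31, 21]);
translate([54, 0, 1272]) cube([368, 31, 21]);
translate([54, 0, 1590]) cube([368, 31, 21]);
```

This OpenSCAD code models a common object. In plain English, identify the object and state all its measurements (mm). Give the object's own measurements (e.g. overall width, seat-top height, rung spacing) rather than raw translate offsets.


A straight ladder. Two 54×31 mm vertical rails, 1755 mm tall, stand 476 mm apart (outside-to-outside) with their front faces coplanar on the −y side. 5 rungs, each 31 mm deep and 21 mm tall, span between the inner faces of the rails, front faces flush with the rails. The lowest rung's underside is at z = 318 mm and rungs are spaced 318 mm apart (underside to underside).


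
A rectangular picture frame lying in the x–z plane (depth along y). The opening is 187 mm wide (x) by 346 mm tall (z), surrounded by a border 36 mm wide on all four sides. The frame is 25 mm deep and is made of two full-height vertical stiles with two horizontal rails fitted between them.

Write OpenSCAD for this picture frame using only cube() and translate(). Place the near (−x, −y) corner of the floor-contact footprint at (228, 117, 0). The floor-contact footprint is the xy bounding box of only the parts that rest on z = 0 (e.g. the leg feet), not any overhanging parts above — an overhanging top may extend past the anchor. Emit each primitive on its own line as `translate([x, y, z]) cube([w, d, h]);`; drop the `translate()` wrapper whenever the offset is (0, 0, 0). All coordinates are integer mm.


translate([228, 117, 0]) cube([36, 25, 418]);
translate([451, 117, 0]) cube([36, 25, 418]);
translate([264, 117, 0]) cube([187, 25, 36]);
translate([264, 117, 382]) cube([187, 25, 36]);


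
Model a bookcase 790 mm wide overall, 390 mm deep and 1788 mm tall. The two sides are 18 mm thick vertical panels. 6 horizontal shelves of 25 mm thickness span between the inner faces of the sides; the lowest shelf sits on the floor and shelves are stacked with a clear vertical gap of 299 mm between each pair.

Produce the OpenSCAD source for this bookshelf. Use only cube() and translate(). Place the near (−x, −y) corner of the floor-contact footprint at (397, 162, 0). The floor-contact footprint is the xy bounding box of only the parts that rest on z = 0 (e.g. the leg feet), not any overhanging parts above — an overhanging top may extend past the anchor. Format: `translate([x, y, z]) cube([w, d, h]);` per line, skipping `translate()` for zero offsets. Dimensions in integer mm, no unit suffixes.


translate([397, 162, 0]) cube([18, 390, 1788]);
translate([1169, 162, 0]) cube([18, 390, 1788]);
translate([415, 162, 0]) cube([754, 390, 25]);
translate([415, 162, 324]) cube([754, 390, 25]);
translate([415, 162, 648]) cube([754, 390, 25]);
translate([415, 162, 972]) cube([754, 390, 25]);
translate([415, 162, 1296]) cube([754, 390, 25]);
translate([415, 162, 1620]) cube([754, 390, 25]);


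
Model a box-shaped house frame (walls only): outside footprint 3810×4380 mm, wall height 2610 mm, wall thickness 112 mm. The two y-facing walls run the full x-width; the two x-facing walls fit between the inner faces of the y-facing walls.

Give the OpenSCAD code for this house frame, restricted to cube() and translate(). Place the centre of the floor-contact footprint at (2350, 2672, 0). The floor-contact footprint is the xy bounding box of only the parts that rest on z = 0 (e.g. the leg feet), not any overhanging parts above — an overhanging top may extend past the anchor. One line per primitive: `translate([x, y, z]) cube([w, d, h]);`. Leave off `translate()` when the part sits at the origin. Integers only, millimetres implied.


translate([445, 482, 0]) cube([3810, 112, 2610]);
translate([445, 4750, 0]) cube([3810, 112, 2610]);
translate([445, 594, 0]) cube([112, 4156, 2610]);
translate([4143, 594, 0]) cube([112, 4156, 2610]);


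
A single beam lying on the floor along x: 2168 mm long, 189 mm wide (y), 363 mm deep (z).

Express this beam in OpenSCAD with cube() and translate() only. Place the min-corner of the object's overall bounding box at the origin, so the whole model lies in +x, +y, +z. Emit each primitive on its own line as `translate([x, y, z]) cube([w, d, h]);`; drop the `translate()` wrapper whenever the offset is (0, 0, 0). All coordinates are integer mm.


cube([2168, 189, 363]);


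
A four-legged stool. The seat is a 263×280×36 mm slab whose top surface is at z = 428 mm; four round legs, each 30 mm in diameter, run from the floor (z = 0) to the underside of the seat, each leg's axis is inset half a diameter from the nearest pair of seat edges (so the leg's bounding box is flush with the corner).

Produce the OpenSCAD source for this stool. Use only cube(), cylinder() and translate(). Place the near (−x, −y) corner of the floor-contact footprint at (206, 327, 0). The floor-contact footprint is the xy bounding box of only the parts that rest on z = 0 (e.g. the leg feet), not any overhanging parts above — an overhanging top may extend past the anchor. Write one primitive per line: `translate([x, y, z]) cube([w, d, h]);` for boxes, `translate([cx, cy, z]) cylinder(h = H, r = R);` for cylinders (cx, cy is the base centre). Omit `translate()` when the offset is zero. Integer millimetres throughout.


translate([206, 327, 392]) cube([263, 280, 36]);
translate([221, 342, 0]) cylinder(h = 392, r = 15);
translate([454, 342, 0]) cylinder(h = 392, r = 15);
translate([221, 592, 0]) cylinder(h = 392, r = 15);
translate([454, 592, 0]) cylinder(h = 392, r = 15);


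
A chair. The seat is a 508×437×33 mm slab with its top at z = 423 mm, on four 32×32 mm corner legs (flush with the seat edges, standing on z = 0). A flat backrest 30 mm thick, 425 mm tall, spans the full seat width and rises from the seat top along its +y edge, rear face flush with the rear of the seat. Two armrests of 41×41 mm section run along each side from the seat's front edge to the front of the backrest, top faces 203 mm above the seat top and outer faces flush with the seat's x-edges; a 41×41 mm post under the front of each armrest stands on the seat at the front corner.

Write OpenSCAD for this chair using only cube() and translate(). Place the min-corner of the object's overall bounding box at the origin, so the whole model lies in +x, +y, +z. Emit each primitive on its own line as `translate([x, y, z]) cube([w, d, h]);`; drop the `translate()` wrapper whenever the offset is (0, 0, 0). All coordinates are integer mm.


translate([0, 0, 390]) cube([508, 437, 33]);
cube([32, 32, 390]);
translate([476, 0, 0]) cube([32, 32, 390]);
translate([0, 405, 0]) cube([32, 32, 390]);
translate([476, 405, 0]) cube([32, 32, 390]);
translate([0, 407, 423]) cube([508, 30, 425]);
translate([0, 0, 585]) cube([41, 407, 41]);
translate([467, 0, 585]) cube([41, 407, 41]);
translate([0, 0, 423]) cube([41, 41, 162]);
translate([467, 0, 423]) cube([41, 41, 162]);


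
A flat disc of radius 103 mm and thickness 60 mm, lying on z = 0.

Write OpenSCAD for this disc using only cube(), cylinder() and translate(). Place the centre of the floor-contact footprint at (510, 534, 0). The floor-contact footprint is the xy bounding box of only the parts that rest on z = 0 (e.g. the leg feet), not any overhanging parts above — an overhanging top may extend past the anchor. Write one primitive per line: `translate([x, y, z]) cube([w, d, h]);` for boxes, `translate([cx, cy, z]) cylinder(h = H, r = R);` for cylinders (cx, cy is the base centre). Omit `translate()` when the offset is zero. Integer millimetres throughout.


translate([510, 534, 0]) cylinder(h = 60, r = 103);


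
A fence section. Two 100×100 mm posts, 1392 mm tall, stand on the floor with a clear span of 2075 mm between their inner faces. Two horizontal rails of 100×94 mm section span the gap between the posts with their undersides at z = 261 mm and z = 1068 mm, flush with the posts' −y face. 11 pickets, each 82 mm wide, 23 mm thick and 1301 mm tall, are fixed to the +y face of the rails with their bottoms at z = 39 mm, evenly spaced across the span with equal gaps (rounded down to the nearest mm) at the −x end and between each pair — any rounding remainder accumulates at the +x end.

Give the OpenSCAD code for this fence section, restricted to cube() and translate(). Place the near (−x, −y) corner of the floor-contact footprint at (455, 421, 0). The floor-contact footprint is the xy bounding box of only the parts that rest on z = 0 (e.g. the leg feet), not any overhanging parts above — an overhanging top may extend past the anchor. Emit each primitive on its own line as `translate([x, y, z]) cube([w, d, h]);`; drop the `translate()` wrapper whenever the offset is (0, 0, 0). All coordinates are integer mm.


translate([455, 421, 0]) cube([100, 100, 1392]);
translate([2630, 421, 0]) cube([100, 100, 1392]);
translate([555, 421, 261]) cube([2075, 100, 94]);
translate([555, 421, 1068]) cube([2075, 100, 94]);
translate([652, 521, 39]) cube([82, 23, 1301]);
translate([831, 521, 39]) cube([82, 23, 1301]);
translate([1010, 521, 39]) cube([82, 23, 1301]);
translate([1189, 521, 39]) cube([82, 23, 1301]);
translate([1368, 521, 39]) cube([82, 23, 1301]);
translate([1547, 521, 39]) cube([82, 23, 1301]);
translate([1726, 521, 39]) cube([82, 23, 1301]);
translate([1905, 521, 39]) cube([82, 23, 1301]);
translate([2084, 521, 39]) cube([82, 23, 1301]);
translate([2263, 521, 39]) cube([82, 23, 1301]);
translate([2442, 521, 39]) cube([82, 23, 1301]);
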